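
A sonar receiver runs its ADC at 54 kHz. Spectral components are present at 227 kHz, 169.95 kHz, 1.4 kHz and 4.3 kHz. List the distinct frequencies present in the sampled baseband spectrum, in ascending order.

fs/2 = 27 kHz.
227 kHz mod fs = 11 kHz.
11 kHz ≤ fs/2 = 27 kHz, appears at 11 kHz.
169.95 kHz mod fs = 7.95 kHz.
7.95 kHz ≤ fs/2 = 27 kHz, appears at 7.95 kHz.
1.4 kHz ≤ fs/2 = 27 kHz, passes unchanged.
4.3 kHz ≤ fs/2 = 27 kHz, passes unchanged.
Distinct values: {1.4 kHz, 4.3 kHz, 7.95 kHz, 11 kHz}.

1.4 kHz, 4.3 kHz, 7.95 kHz, 11 kHz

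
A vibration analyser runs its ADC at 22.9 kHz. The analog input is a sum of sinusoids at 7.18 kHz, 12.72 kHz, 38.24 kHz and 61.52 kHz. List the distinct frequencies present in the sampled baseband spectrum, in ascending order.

fs/2 = 11.45 kHz.
7.18 kHz ≤ fs/2 = 11.45 kHz, passes unchanged.
12.72 kHz > fs/2 = 11.45 kHz, folds to fs − 12.72 kHz = 10.18 kHz.
38.24 kHz mod fs = 15.34 kHz.
15.34 kHz > fs/2 = 11.45 kHz, folds to fs − 15.34 kHz = 7.56 kHz.
61.52 kHz mod fs = 15.72 kHz.
15.72 kHz > fs/2 = 11.45 kHz, folds to fs − 15.72 kHz = 7.18 kHz.
Distinct values: {7.18 kHz, 7.56 kHz, 10.18 kHz}.

7.18 kHz, 7.56 kHz, 10.18 kHz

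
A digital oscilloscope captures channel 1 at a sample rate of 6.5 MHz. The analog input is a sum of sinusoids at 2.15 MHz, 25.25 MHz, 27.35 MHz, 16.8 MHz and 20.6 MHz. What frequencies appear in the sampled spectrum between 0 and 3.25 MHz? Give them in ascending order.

fs/2 = 3.25 MHz.
2.15 MHz ≤ fs/2 = 3.25 MHz, passes unchanged.
25.25 MHz mod fs = 5.75 MHz.
5.75 MHz > fs/2 = 3.25 MHz, folds to fs − 5.75 MHz = 0.75 MHz.
27.35 MHz mod fs = 1.35 MHz.
1.35 MHz ≤ fs/2 = 3.25 MHz, appears at 1.35 MHz.
16.8 MHz mod fs = 3.8 MHz.
3.8 MHz > fs/2 = 3.25 MHz, folds to fs − 3.8 MHz = 2.7 MHz.
20.6 MHz mod fs = 1.1 MHz.
1.1 MHz ≤ fs/2 = 3.25 MHz, appears at 1.1 MHz.
Distinct values: {0.75 MHz, 1.1 MHz, 1.35 MHz, 2.15 MHz, 2.7 MHz}.

0.75 MHz, 1.1 MHz, 1.35 MHz, 2.15 MHz, 2.7 MHz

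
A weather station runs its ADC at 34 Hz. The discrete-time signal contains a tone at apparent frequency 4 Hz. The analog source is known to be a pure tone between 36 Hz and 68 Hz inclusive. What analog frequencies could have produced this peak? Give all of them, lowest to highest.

38 Hz, 64 Hz

Frequencies that alias to 4 Hz are k·fs ± 4 Hz for integer k ≥ 0.
k=0: 4 Hz.
k=1: 30 Hz, 38 Hz.
k=2: 64 Hz, 72 Hz.
k=3: 98 Hz, 106 Hz.
Within [36 Hz, 68 Hz]: 38 Hz, 64 Hz.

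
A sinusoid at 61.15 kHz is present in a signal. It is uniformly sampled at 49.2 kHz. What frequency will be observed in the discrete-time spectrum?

11.95 kHz

61.15 kHz mod fs = 11.95 kHz.
11.95 kHz ≤ fs/2 = 24.6 kHz, appears at 11.95 kHz.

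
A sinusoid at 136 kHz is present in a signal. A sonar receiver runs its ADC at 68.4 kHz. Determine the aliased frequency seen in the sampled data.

0.8 kHz

136 kHz mod fs = 67.6 kHz.
67.6 kHz > fs/2 = 34.2 kHz, folds to fs − 67.6 kHz = 0.8 kHz.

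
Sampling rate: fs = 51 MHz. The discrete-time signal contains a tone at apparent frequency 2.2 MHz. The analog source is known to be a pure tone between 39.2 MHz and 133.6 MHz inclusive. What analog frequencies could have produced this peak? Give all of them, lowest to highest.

Frequencies that alias to 2.2 MHz are k·fs ± 2.2 MHz for integer k ≥ 0.
k=0: 2.2 MHz.
k=1: 48.8 MHz, 53.2 MHz.
k=2: 99.8 MHz, 104.2 MHz.
k=3: 150.8 MHz, 155.2 MHz.
Within [39.2 MHz, 133.6 MHz]: 48.8 MHz, 53.2 MHz, 99.8 MHz, 104.2 MHz.

48.8 MHz, 53.2 MHz, 99.8 MHz, 104.2 MHz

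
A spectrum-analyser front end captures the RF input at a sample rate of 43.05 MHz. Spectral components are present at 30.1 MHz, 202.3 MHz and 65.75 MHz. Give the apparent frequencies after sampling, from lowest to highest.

12.95 MHz, 20.35 MHz

fs/2 = 21.525 MHz.
30.1 MHz > fs/2 = 21.525 MHz, folds to fs − 30.1 MHz = 12.95 MHz.
202.3 MHz mod fs = 30.1 MHz.
30.1 MHz > fs/2 = 21.525 MHz, folds to fs − 30.1 MHz = 12.95 MHz.
65.75 MHz mod fs = 22.7 MHz.
22.7 MHz > fs/2 = 21.525 MHz, folds to fs − 22.7 MHz = 20.35 MHz.
Distinct values: {12.95 MHz, 20.35 MHz}.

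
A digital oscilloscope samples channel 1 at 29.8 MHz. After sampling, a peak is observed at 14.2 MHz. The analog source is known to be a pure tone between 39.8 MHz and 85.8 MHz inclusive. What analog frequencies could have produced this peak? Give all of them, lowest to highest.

Frequencies that alias to 14.2 MHz are k·fs ± 14.2 MHz for integer k ≥ 0.
k=0: 14.2 MHz.
k=1: 15.6 MHz, 44 MHz.
k=2: 45.4 MHz, 73.8 MHz.
k=3: 75.2 MHz, 103.6 MHz.
k=4: 105 MHz, 133.4 MHz.
Within [39.8 MHz, 85.8 MHz]: 44 MHz, 45.4 MHz, 73.8 MHz, 75.2 MHz.

44 MHz, 45.4 MHz, 73.8 MHz, 75.2 MHz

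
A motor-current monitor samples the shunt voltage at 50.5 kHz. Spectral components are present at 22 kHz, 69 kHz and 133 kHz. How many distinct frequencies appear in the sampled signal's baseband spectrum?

2

fs/2 = 25.25 kHz.
22 kHz ≤ fs/2 = 25.25 kHz, passes unchanged.
69 kHz mod fs = 18.5 kHz.
18.5 kHz ≤ fs/2 = 25.25 kHz, appears at 18.5 kHz.
133 kHz mod fs = 32 kHz.
32 kHz > fs/2 = 25.25 kHz, folds to fs − 32 kHz = 18.5 kHz.
Distinct values: {18.5 kHz, 22 kHz} → 2.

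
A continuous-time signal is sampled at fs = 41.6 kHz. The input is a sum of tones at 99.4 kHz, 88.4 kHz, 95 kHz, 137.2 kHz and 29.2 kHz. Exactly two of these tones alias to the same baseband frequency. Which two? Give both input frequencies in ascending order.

fs/2 = 20.8 kHz.
99.4 kHz mod fs = 16.2 kHz.
16.2 kHz ≤ fs/2 = 20.8 kHz, appears at 16.2 kHz.
88.4 kHz mod fs = 5.2 kHz.
5.2 kHz ≤ fs/2 = 20.8 kHz, appears at 5.2 kHz.
95 kHz mod fs = 11.8 kHz.
11.8 kHz ≤ fs/2 = 20.8 kHz, appears at 11.8 kHz.
137.2 kHz mod fs = 12.4 kHz.
12.4 kHz ≤ fs/2 = 20.8 kHz, appears at 12.4 kHz.
29.2 kHz > fs/2 = 20.8 kHz, folds to fs − 29.2 kHz = 12.4 kHz.
29.2 kHz and 137.2 kHz both map to 12.4 kHz.

29.2 kHz, 137.2 kHz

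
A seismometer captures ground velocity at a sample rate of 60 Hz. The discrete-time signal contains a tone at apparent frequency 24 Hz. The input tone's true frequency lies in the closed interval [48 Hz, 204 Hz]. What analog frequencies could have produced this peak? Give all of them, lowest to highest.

Frequencies that alias to 24 Hz are k·fs ± 24 Hz for integer k ≥ 0.
k=0: 24 Hz.
k=1: 36 Hz, 84 Hz.
k=2: 96 Hz, 144 Hz.
k=3: 156 Hz, 204 Hz.
k=4: 216 Hz, 264 Hz.
Within [48 Hz, 204 Hz]: 84 Hz, 96 Hz, 144 Hz, 156 Hz, 204 Hz.

84 Hz, 96 Hz, 144 Hz, 156 Hz, 204 Hz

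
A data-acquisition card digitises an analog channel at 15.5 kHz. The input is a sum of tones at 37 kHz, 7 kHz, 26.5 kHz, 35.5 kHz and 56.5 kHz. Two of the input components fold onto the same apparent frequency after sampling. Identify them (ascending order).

26.5 kHz, 35.5 kHz

fs/2 = 7.75 kHz.
37 kHz mod fs = 6 kHz.
6 kHz ≤ fs/2 = 7.75 kHz, appears at 6 kHz.
7 kHz ≤ fs/2 = 7.75 kHz, passes unchanged.
26.5 kHz mod fs = 11 kHz.
11 kHz > fs/2 = 7.75 kHz, folds to fs − 11 kHz = 4.5 kHz.
35.5 kHz mod fs = 4.5 kHz.
4.5 kHz ≤ fs/2 = 7.75 kHz, appears at 4.5 kHz.
56.5 kHz mod fs = 10 kHz.
10 kHz > fs/2 = 7.75 kHz, folds to fs − 10 kHz = 5.5 kHz.
26.5 kHz and 35.5 kHz both map to 4.5 kHz.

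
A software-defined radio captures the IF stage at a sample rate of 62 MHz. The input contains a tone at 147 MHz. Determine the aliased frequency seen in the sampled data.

147 MHz mod fs = 23 MHz.
23 MHz ≤ fs/2 = 31 MHz, appears at 23 MHz.

23 MHz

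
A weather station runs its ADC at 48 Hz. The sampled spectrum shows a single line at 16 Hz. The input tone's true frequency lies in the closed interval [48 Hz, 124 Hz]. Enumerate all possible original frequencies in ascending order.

64 Hz, 80 Hz, 112 Hz

Frequencies that alias to 16 Hz are k·fs ± 16 Hz for integer k ≥ 0.
k=0: 16 Hz.
k=1: 32 Hz, 64 Hz.
k=2: 80 Hz, 112 Hz.
k=3: 128 Hz, 160 Hz.
Within [48 Hz, 124 Hz]: 64 Hz, 80 Hz, 112 Hz.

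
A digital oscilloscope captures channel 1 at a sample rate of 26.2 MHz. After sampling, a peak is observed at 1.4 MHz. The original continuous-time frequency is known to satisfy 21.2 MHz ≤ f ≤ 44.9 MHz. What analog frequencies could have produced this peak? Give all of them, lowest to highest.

24.8 MHz, 27.6 MHz

Frequencies that alias to 1.4 MHz are k·fs ± 1.4 MHz for integer k ≥ 0.
k=0: 1.4 MHz.
k=1: 24.8 MHz, 27.6 MHz.
k=2: 51 MHz, 53.8 MHz.
Within [21.2 MHz, 44.9 MHz]: 24.8 MHz, 27.6 MHz.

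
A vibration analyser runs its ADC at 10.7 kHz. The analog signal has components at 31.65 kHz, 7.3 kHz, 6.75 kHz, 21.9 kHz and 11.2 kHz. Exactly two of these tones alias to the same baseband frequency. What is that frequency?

fs/2 = 5.35 kHz.
31.65 kHz mod fs = 10.25 kHz.
10.25 kHz > fs/2 = 5.35 kHz, folds to fs − 10.25 kHz = 0.45 kHz.
7.3 kHz > fs/2 = 5.35 kHz, folds to fs − 7.3 kHz = 3.4 kHz.
6.75 kHz > fs/2 = 5.35 kHz, folds to fs − 6.75 kHz = 3.95 kHz.
21.9 kHz mod fs = 0.5 kHz.
0.5 kHz ≤ fs/2 = 5.35 kHz, appears at 0.5 kHz.
11.2 kHz mod fs = 0.5 kHz.
0.5 kHz ≤ fs/2 = 5.35 kHz, appears at 0.5 kHz.
11.2 kHz and 21.9 kHz both map to 0.5 kHz.

0.5 kHz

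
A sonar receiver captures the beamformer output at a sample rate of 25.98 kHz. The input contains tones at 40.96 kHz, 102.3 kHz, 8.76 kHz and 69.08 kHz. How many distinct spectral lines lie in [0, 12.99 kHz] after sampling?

fs/2 = 12.99 kHz.
40.96 kHz mod fs = 14.98 kHz.
14.98 kHz > fs/2 = 12.99 kHz, folds to fs − 14.98 kHz = 11 kHz.
102.3 kHz mod fs = 24.36 kHz.
24.36 kHz > fs/2 = 12.99 kHz, folds to fs − 24.36 kHz = 1.62 kHz.
8.76 kHz ≤ fs/2 = 12.99 kHz, passes unchanged.
69.08 kHz mod fs = 17.12 kHz.
17.12 kHz > fs/2 = 12.99 kHz, folds to fs − 17.12 kHz = 8.86 kHz.
Distinct values: {1.62 kHz, 8.76 kHz, 8.86 kHz, 11 kHz} → 4.

4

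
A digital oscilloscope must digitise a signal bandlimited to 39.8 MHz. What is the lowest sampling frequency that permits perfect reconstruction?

Nyquist rate = 2 × 39.8 MHz = 79.6 MHz.

79.6 MHz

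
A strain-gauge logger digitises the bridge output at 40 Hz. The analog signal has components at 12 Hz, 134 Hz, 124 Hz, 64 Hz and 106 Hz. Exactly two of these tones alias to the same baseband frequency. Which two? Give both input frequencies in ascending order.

fs/2 = 20 Hz.
12 Hz ≤ fs/2 = 20 Hz, passes unchanged.
134 Hz mod fs = 14 Hz.
14 Hz ≤ fs/2 = 20 Hz, appears at 14 Hz.
124 Hz mod fs = 4 Hz.
4 Hz ≤ fs/2 = 20 Hz, appears at 4 Hz.
64 Hz mod fs = 24 Hz.
24 Hz > fs/2 = 20 Hz, folds to fs − 24 Hz = 16 Hz.
106 Hz mod fs = 26 Hz.
26 Hz > fs/2 = 20 Hz, folds to fs − 26 Hz = 14 Hz.
106 Hz and 134 Hz both map to 14 Hz.

106 Hz, 134 Hz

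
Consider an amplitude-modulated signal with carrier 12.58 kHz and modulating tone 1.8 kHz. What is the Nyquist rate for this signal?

28.76 kHz

AM sidebands sit at fc ± fm = 10.78 kHz and 14.38 kHz.
Highest-frequency component: 14.38 kHz.
Nyquist rate = 2 × 14.38 kHz = 28.76 kHz.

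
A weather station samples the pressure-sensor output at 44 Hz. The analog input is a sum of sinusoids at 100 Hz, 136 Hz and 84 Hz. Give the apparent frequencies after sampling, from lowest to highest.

4 Hz, 12 Hz

fs/2 = 22 Hz.
100 Hz mod fs = 12 Hz.
12 Hz ≤ fs/2 = 22 Hz, appears at 12 Hz.
136 Hz mod fs = 4 Hz.
4 Hz ≤ fs/2 = 22 Hz, appears at 4 Hz.
84 Hz mod fs = 40 Hz.
40 Hz > fs/2 = 22 Hz, folds to fs − 40 Hz = 4 Hz.
Distinct values: {4 Hz, 12 Hz}.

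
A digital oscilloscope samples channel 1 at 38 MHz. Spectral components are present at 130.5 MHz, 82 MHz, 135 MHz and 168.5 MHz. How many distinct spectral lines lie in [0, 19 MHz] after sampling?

3

fs/2 = 19 MHz.
130.5 MHz mod fs = 16.5 MHz.
16.5 MHz ≤ fs/2 = 19 MHz, appears at 16.5 MHz.
82 MHz mod fs = 6 MHz.
6 MHz ≤ fs/2 = 19 MHz, appears at 6 MHz.
135 MHz mod fs = 21 MHz.
21 MHz > fs/2 = 19 MHz, folds to fs − 21 MHz = 17 MHz.
168.5 MHz mod fs = 16.5 MHz.
16.5 MHz ≤ fs/2 = 19 MHz, appears at 16.5 MHz.
Distinct values: {6 MHz, 16.5 MHz, 17 MHz} → 3.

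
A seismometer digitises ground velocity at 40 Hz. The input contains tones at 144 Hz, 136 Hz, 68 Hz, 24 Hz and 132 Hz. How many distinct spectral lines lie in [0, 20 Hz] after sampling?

2

fs/2 = 20 Hz.
144 Hz mod fs = 24 Hz.
24 Hz > fs/2 = 20 Hz, folds to fs − 24 Hz = 16 Hz.
136 Hz mod fs = 16 Hz.
16 Hz ≤ fs/2 = 20 Hz, appears at 16 Hz.
68 Hz mod fs = 28 Hz.
28 Hz > fs/2 = 20 Hz, folds to fs − 28 Hz = 12 Hz.
24 Hz > fs/2 = 20 Hz, folds to fs − 24 Hz = 16 Hz.
132 Hz mod fs = 12 Hz.
12 Hz ≤ fs/2 = 20 Hz, appears at 12 Hz.
Distinct values: {12 Hz, 16 Hz} → 2.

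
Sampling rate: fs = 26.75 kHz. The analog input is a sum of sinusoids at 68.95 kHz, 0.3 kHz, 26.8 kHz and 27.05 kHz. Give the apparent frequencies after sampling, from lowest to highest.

fs/2 = 13.375 kHz.
68.95 kHz mod fs = 15.45 kHz.
15.45 kHz > fs/2 = 13.375 kHz, folds to fs − 15.45 kHz = 11.3 kHz.
0.3 kHz ≤ fs/2 = 13.375 kHz, passes unchanged.
26.8 kHz mod fs = 0.05 kHz.
0.05 kHz ≤ fs/2 = 13.375 kHz, appears at 0.05 kHz.
27.05 kHz mod fs = 0.3 kHz.
0.3 kHz ≤ fs/2 = 13.375 kHz, appears at 0.3 kHz.
Distinct values: {0.05 kHz, 0.3 kHz, 11.3 kHz}.

0.05 kHz, 0.3 kHz, 11.3 kHz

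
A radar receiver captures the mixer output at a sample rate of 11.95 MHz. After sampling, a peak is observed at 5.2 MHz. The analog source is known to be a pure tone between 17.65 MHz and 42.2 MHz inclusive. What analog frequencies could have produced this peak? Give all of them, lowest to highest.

Frequencies that alias to 5.2 MHz are k·fs ± 5.2 MHz for integer k ≥ 0.
k=0: 5.2 MHz.
k=1: 6.75 MHz, 17.15 MHz.
k=2: 18.7 MHz, 29.1 MHz.
k=3: 30.65 MHz, 41.05 MHz.
k=4: 42.6 MHz, 53 MHz.
Within [17.65 MHz, 42.2 MHz]: 18.7 MHz, 29.1 MHz, 30.65 MHz, 41.05 MHz.

18.7 MHz, 29.1 MHz, 30.65 MHz, 41.05 MHz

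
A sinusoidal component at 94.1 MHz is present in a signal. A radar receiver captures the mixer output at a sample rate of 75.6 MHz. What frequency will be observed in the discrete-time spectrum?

18.5 MHz

94.1 MHz mod fs = 18.5 MHz.
18.5 MHz ≤ fs/2 = 37.8 MHz, appears at 18.5 MHz.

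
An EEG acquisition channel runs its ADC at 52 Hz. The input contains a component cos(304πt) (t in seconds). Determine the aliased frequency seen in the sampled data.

4 Hz

ω = 304π rad/s → f = ω/(2π) = 152 Hz.
152 Hz mod fs = 48 Hz.
48 Hz > fs/2 = 26 Hz, folds to fs − 48 Hz = 4 Hz.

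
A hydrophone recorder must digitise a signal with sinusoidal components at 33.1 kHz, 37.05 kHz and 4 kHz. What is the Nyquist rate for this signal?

Highest-frequency component: 37.05 kHz.
Nyquist rate = 2 × 37.05 kHz = 74.1 kHz.

74.1 kHz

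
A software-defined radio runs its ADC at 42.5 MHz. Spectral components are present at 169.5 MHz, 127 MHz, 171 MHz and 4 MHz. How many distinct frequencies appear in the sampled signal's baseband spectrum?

fs/2 = 21.25 MHz.
169.5 MHz mod fs = 42 MHz.
42 MHz > fs/2 = 21.25 MHz, folds to fs − 42 MHz = 0.5 MHz.
127 MHz mod fs = 42 MHz.
42 MHz > fs/2 = 21.25 MHz, folds to fs − 42 MHz = 0.5 MHz.
171 MHz mod fs = 1 MHz.
1 MHz ≤ fs/2 = 21.25 MHz, appears at 1 MHz.
4 MHz ≤ fs/2 = 21.25 MHz, passes unchanged.
Distinct values: {0.5 MHz, 1 MHz, 4 MHz} → 3.

3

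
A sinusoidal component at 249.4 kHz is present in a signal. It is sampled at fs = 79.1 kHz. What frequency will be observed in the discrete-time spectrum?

249.4 kHz mod fs = 12.1 kHz.
12.1 kHz ≤ fs/2 = 39.55 kHz, appears at 12.1 kHz.

12.1 kHz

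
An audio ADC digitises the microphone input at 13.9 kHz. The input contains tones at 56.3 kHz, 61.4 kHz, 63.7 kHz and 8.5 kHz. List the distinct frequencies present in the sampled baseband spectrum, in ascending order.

fs/2 = 6.95 kHz.
56.3 kHz mod fs = 0.7 kHz.
0.7 kHz ≤ fs/2 = 6.95 kHz, appears at 0.7 kHz.
61.4 kHz mod fs = 5.8 kHz.
5.8 kHz ≤ fs/2 = 6.95 kHz, appears at 5.8 kHz.
63.7 kHz mod fs = 8.1 kHz.
8.1 kHz > fs/2 = 6.95 kHz, folds to fs − 8.1 kHz = 5.8 kHz.
8.5 kHz > fs/2 = 6.95 kHz, folds to fs − 8.5 kHz = 5.4 kHz.
Distinct values: {0.7 kHz, 5.4 kHz, 5.8 kHz}.

0.7 kHz, 5.4 kHz, 5.8 kHz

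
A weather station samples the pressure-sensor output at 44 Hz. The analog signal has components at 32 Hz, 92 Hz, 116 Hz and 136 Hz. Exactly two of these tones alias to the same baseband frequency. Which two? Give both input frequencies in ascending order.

92 Hz, 136 Hz

fs/2 = 22 Hz.
32 Hz > fs/2 = 22 Hz, folds to fs − 32 Hz = 12 Hz.
92 Hz mod fs = 4 Hz.
4 Hz ≤ fs/2 = 22 Hz, appears at 4 Hz.
116 Hz mod fs = 28 Hz.
28 Hz > fs/2 = 22 Hz, folds to fs − 28 Hz = 16 Hz.
136 Hz mod fs = 4 Hz.
4 Hz ≤ fs/2 = 22 Hz, appears at 4 Hz.
92 Hz and 136 Hz both map to 4 Hz.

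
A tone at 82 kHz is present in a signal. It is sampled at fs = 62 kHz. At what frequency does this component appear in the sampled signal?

20 kHz

82 kHz mod fs = 20 kHz.
20 kHz ≤ fs/2 = 31 kHz, appears at 20 kHz.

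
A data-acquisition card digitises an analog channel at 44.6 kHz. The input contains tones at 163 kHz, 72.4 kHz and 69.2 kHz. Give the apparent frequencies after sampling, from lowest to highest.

fs/2 = 22.3 kHz.
163 kHz mod fs = 29.2 kHz.
29.2 kHz > fs/2 = 22.3 kHz, folds to fs − 29.2 kHz = 15.4 kHz.
72.4 kHz mod fs = 27.8 kHz.
27.8 kHz > fs/2 = 22.3 kHz, folds to fs − 27.8 kHz = 16.8 kHz.
69.2 kHz mod fs = 24.6 kHz.
24.6 kHz > fs/2 = 22.3 kHz, folds to fs − 24.6 kHz = 20 kHz.
Distinct values: {15.4 kHz, 16.8 kHz, 20 kHz}.

15.4 kHz, 16.8 kHz, 20 kHz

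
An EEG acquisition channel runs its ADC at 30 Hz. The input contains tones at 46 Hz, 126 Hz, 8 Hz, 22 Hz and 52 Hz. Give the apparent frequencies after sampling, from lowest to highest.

fs/2 = 15 Hz.
46 Hz mod fs = 16 Hz.
16 Hz > fs/2 = 15 Hz, folds to fs − 16 Hz = 14 Hz.
126 Hz mod fs = 6 Hz.
6 Hz ≤ fs/2 = 15 Hz, appears at 6 Hz.
8 Hz ≤ fs/2 = 15 Hz, passes unchanged.
22 Hz > fs/2 = 15 Hz, folds to fs − 22 Hz = 8 Hz.
52 Hz mod fs = 22 Hz.
22 Hz > fs/2 = 15 Hz, folds to fs − 22 Hz = 8 Hz.
Distinct values: {6 Hz, 8 Hz, 14 Hz}.

6 Hz, 8 Hz, 14 Hz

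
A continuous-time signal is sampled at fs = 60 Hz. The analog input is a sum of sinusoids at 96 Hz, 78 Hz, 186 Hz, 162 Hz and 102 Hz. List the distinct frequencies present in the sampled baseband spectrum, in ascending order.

fs/2 = 30 Hz.
96 Hz mod fs = 36 Hz.
36 Hz > fs/2 = 30 Hz, folds to fs − 36 Hz = 24 Hz.
78 Hz mod fs = 18 Hz.
18 Hz ≤ fs/2 = 30 Hz, appears at 18 Hz.
186 Hz mod fs = 6 Hz.
6 Hz ≤ fs/2 = 30 Hz, appears at 6 Hz.
162 Hz mod fs = 42 Hz.
42 Hz > fs/2 = 30 Hz, folds to fs − 42 Hz = 18 Hz.
102 Hz mod fs = 42 Hz.
42 Hz > fs/2 = 30 Hz, folds to fs − 42 Hz = 18 Hz.
Distinct values: {6 Hz, 18 Hz, 24 Hz}.

6 Hz, 18 Hz, 24 Hz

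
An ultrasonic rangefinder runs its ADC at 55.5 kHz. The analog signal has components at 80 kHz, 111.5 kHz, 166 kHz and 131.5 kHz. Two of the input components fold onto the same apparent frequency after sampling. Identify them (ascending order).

fs/2 = 27.75 kHz.
80 kHz mod fs = 24.5 kHz.
24.5 kHz ≤ fs/2 = 27.75 kHz, appears at 24.5 kHz.
111.5 kHz mod fs = 0.5 kHz.
0.5 kHz ≤ fs/2 = 27.75 kHz, appears at 0.5 kHz.
166 kHz mod fs = 55 kHz.
55 kHz > fs/2 = 27.75 kHz, folds to fs − 55 kHz = 0.5 kHz.
131.5 kHz mod fs = 20.5 kHz.
20.5 kHz ≤ fs/2 = 27.75 kHz, appears at 20.5 kHz.
111.5 kHz and 166 kHz both map to 0.5 kHz.

111.5 kHz, 166 kHz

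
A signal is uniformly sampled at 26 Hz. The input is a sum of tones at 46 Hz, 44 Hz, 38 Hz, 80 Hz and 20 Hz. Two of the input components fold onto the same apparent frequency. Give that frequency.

6 Hz

fs/2 = 13 Hz.
46 Hz mod fs = 20 Hz.
20 Hz > fs/2 = 13 Hz, folds to fs − 20 Hz = 6 Hz.
44 Hz mod fs = 18 Hz.
18 Hz > fs/2 = 13 Hz, folds to fs − 18 Hz = 8 Hz.
38 Hz mod fs = 12 Hz.
12 Hz ≤ fs/2 = 13 Hz, appears at 12 Hz.
80 Hz mod fs = 2 Hz.
2 Hz ≤ fs/2 = 13 Hz, appears at 2 Hz.
20 Hz > fs/2 = 13 Hz, folds to fs − 20 Hz = 6 Hz.
20 Hz and 46 Hz both map to 6 Hz.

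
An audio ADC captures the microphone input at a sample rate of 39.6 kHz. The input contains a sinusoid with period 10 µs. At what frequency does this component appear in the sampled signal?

T = 10 µs → f = 1/T = 100 kHz.
100 kHz mod fs = 20.8 kHz.
20.8 kHz > fs/2 = 19.8 kHz, folds to fs − 20.8 kHz = 18.8 kHz.

18.8 kHz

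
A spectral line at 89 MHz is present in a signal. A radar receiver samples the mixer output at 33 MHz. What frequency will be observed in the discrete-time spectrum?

10 MHz

89 MHz mod fs = 23 MHz.
23 MHz > fs/2 = 16.5 MHz, folds to fs − 23 MHz = 10 MHz.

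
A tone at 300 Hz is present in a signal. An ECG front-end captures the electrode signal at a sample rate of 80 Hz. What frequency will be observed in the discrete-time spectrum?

300 Hz mod fs = 60 Hz.
60 Hz > fs/2 = 40 Hz, folds to fs − 60 Hz = 20 Hz.

20 Hz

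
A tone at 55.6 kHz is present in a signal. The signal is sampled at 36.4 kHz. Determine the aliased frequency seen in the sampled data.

55.6 kHz mod fs = 19.2 kHz.
19.2 kHz > fs/2 = 18.2 kHz, folds to fs − 19.2 kHz = 17.2 kHz.

17.2 kHz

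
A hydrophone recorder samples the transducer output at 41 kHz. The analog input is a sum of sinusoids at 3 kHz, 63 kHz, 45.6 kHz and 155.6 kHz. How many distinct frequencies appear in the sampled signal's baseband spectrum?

4

fs/2 = 20.5 kHz.
3 kHz ≤ fs/2 = 20.5 kHz, passes unchanged.
63 kHz mod fs = 22 kHz.
22 kHz > fs/2 = 20.5 kHz, folds to fs − 22 kHz = 19 kHz.
45.6 kHz mod fs = 4.6 kHz.
4.6 kHz ≤ fs/2 = 20.5 kHz, appears at 4.6 kHz.
155.6 kHz mod fs = 32.6 kHz.
32.6 kHz > fs/2 = 20.5 kHz, folds to fs − 32.6 kHz = 8.4 kHz.
Distinct values: {3 kHz, 4.6 kHz, 8.4 kHz, 19 kHz} → 4.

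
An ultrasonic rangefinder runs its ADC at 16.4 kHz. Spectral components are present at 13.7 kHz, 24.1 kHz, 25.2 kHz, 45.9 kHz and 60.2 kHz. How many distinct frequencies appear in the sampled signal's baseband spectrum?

fs/2 = 8.2 kHz.
13.7 kHz > fs/2 = 8.2 kHz, folds to fs − 13.7 kHz = 2.7 kHz.
24.1 kHz mod fs = 7.7 kHz.
7.7 kHz ≤ fs/2 = 8.2 kHz, appears at 7.7 kHz.
25.2 kHz mod fs = 8.8 kHz.
8.8 kHz > fs/2 = 8.2 kHz, folds to fs − 8.8 kHz = 7.6 kHz.
45.9 kHz mod fs = 13.1 kHz.
13.1 kHz > fs/2 = 8.2 kHz, folds to fs − 13.1 kHz = 3.3 kHz.
60.2 kHz mod fs = 11 kHz.
11 kHz > fs/2 = 8.2 kHz, folds to fs − 11 kHz = 5.4 kHz.
Distinct values: {2.7 kHz, 3.3 kHz, 5.4 kHz, 7.6 kHz, 7.7 kHz} → 5.

5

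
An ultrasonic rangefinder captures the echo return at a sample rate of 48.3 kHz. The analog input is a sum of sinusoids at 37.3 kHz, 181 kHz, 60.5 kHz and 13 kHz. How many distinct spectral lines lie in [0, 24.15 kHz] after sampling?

3

fs/2 = 24.15 kHz.
37.3 kHz > fs/2 = 24.15 kHz, folds to fs − 37.3 kHz = 11 kHz.
181 kHz mod fs = 36.1 kHz.
36.1 kHz > fs/2 = 24.15 kHz, folds to fs − 36.1 kHz = 12.2 kHz.
60.5 kHz mod fs = 12.2 kHz.
12.2 kHz ≤ fs/2 = 24.15 kHz, appears at 12.2 kHz.
13 kHz ≤ fs/2 = 24.15 kHz, passes unchanged.
Distinct values: {11 kHz, 12.2 kHz, 13 kHz} → 3.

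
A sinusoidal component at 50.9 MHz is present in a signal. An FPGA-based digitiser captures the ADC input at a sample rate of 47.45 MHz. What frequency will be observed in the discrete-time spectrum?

3.45 MHz

50.9 MHz mod fs = 3.45 MHz.
3.45 MHz ≤ fs/2 = 23.725 MHz, appears at 3.45 MHz.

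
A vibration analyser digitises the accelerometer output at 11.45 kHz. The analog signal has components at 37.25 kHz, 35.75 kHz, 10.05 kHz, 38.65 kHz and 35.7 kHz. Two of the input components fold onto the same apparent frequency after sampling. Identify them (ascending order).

fs/2 = 5.725 kHz.
37.25 kHz mod fs = 2.9 kHz.
2.9 kHz ≤ fs/2 = 5.725 kHz, appears at 2.9 kHz.
35.75 kHz mod fs = 1.4 kHz.
1.4 kHz ≤ fs/2 = 5.725 kHz, appears at 1.4 kHz.
10.05 kHz > fs/2 = 5.725 kHz, folds to fs − 10.05 kHz = 1.4 kHz.
38.65 kHz mod fs = 4.3 kHz.
4.3 kHz ≤ fs/2 = 5.725 kHz, appears at 4.3 kHz.
35.7 kHz mod fs = 1.35 kHz.
1.35 kHz ≤ fs/2 = 5.725 kHz, appears at 1.35 kHz.
10.05 kHz and 35.75 kHz both map to 1.4 kHz.

10.05 kHz, 35.75 kHz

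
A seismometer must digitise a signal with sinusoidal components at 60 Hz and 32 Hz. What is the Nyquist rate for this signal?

Highest-frequency component: 60 Hz.
Nyquist rate = 2 × 60 Hz = 120 Hz.

120 Hz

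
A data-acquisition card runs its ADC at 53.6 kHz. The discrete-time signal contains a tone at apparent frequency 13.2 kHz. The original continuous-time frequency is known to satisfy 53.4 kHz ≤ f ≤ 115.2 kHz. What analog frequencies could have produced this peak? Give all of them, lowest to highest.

66.8 kHz, 94 kHz

Frequencies that alias to 13.2 kHz are k·fs ± 13.2 kHz for integer k ≥ 0.
k=0: 13.2 kHz.
k=1: 40.4 kHz, 66.8 kHz.
k=2: 94 kHz, 120.4 kHz.
k=3: 147.6 kHz, 174 kHz.
Within [53.4 kHz, 115.2 kHz]: 66.8 kHz, 94 kHz.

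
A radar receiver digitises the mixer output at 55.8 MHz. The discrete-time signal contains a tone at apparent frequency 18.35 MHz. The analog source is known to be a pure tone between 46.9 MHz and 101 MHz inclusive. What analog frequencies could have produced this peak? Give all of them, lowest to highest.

74.15 MHz, 93.25 MHz

Frequencies that alias to 18.35 MHz are k·fs ± 18.35 MHz for integer k ≥ 0.
k=0: 18.35 MHz.
k=1: 37.45 MHz, 74.15 MHz.
k=2: 93.25 MHz, 129.95 MHz.
k=3: 149.05 MHz, 185.75 MHz.
Within [46.9 MHz, 101 MHz]: 74.15 MHz, 93.25 MHz.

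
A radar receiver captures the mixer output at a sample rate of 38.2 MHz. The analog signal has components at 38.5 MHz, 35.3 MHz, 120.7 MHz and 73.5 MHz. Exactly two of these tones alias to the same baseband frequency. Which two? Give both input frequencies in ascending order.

fs/2 = 19.1 MHz.
38.5 MHz mod fs = 0.3 MHz.
0.3 MHz ≤ fs/2 = 19.1 MHz, appears at 0.3 MHz.
35.3 MHz > fs/2 = 19.1 MHz, folds to fs − 35.3 MHz = 2.9 MHz.
120.7 MHz mod fs = 6.1 MHz.
6.1 MHz ≤ fs/2 = 19.1 MHz, appears at 6.1 MHz.
73.5 MHz mod fs = 35.3 MHz.
35.3 MHz > fs/2 = 19.1 MHz, folds to fs − 35.3 MHz = 2.9 MHz.
35.3 MHz and 73.5 MHz both map to 2.9 MHz.

35.3 MHz, 73.5 MHz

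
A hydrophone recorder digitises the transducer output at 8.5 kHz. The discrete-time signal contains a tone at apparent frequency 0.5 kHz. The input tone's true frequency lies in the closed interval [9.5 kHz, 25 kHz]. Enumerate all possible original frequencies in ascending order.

16.5 kHz, 17.5 kHz, 25 kHz

Frequencies that alias to 0.5 kHz are k·fs ± 0.5 kHz for integer k ≥ 0.
k=0: 0.5 kHz.
k=1: 8 kHz, 9 kHz.
k=2: 16.5 kHz, 17.5 kHz.
k=3: 25 kHz, 26 kHz.
k=4: 33.5 kHz, 34.5 kHz.
Within [9.5 kHz, 25 kHz]: 16.5 kHz, 17.5 kHz, 25 kHz.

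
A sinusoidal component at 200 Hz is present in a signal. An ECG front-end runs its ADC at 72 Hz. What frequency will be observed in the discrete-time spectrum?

200 Hz mod fs = 56 Hz.
56 Hz > fs/2 = 36 Hz, folds to fs − 56 Hz = 16 Hz.

16 Hz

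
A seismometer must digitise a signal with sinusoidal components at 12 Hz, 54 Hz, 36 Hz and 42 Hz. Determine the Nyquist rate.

Highest-frequency component: 54 Hz.
Nyquist rate = 2 × 54 Hz = 108 Hz.

108 Hz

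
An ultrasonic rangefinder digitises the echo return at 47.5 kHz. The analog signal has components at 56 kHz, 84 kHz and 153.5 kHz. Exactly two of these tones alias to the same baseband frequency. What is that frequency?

fs/2 = 23.75 kHz.
56 kHz mod fs = 8.5 kHz.
8.5 kHz ≤ fs/2 = 23.75 kHz, appears at 8.5 kHz.
84 kHz mod fs = 36.5 kHz.
36.5 kHz > fs/2 = 23.75 kHz, folds to fs − 36.5 kHz = 11 kHz.
153.5 kHz mod fs = 11 kHz.
11 kHz ≤ fs/2 = 23.75 kHz, appears at 11 kHz.
84 kHz and 153.5 kHz both map to 11 kHz.

11 kHz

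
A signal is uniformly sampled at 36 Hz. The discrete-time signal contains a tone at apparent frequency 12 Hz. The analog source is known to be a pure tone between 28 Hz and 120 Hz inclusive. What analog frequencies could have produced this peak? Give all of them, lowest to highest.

48 Hz, 60 Hz, 84 Hz, 96 Hz, 120 Hz

Frequencies that alias to 12 Hz are k·fs ± 12 Hz for integer k ≥ 0.
k=0: 12 Hz.
k=1: 24 Hz, 48 Hz.
k=2: 60 Hz, 84 Hz.
k=3: 96 Hz, 120 Hz.
k=4: 132 Hz, 156 Hz.
Within [28 Hz, 120 Hz]: 48 Hz, 60 Hz, 84 Hz, 96 Hz, 120 Hz.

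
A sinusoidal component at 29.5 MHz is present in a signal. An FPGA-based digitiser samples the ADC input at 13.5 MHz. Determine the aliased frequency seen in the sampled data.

2.5 MHz

29.5 MHz mod fs = 2.5 MHz.
2.5 MHz ≤ fs/2 = 6.75 MHz, appears at 2.5 MHz.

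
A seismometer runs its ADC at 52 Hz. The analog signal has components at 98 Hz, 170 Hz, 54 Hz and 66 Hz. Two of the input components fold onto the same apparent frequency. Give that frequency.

fs/2 = 26 Hz.
98 Hz mod fs = 46 Hz.
46 Hz > fs/2 = 26 Hz, folds to fs − 46 Hz = 6 Hz.
170 Hz mod fs = 14 Hz.
14 Hz ≤ fs/2 = 26 Hz, appears at 14 Hz.
54 Hz mod fs = 2 Hz.
2 Hz ≤ fs/2 = 26 Hz, appears at 2 Hz.
66 Hz mod fs = 14 Hz.
14 Hz ≤ fs/2 = 26 Hz, appears at 14 Hz.
66 Hz and 170 Hz both map to 14 Hz.

14 Hz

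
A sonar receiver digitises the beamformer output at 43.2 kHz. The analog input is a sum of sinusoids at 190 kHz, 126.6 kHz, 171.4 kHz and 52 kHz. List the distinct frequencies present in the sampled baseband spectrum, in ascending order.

1.4 kHz, 3 kHz, 8.8 kHz, 17.2 kHz

fs/2 = 21.6 kHz.
190 kHz mod fs = 17.2 kHz.
17.2 kHz ≤ fs/2 = 21.6 kHz, appears at 17.2 kHz.
126.6 kHz mod fs = 40.2 kHz.
40.2 kHz > fs/2 = 21.6 kHz, folds to fs − 40.2 kHz = 3 kHz.
171.4 kHz mod fs = 41.8 kHz.
41.8 kHz > fs/2 = 21.6 kHz, folds to fs − 41.8 kHz = 1.4 kHz.
52 kHz mod fs = 8.8 kHz.
8.8 kHz ≤ fs/2 = 21.6 kHz, appears at 8.8 kHz.
Distinct values: {1.4 kHz, 3 kHz, 8.8 kHz, 17.2 kHz}.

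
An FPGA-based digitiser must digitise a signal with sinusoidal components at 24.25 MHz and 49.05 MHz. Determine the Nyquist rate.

Highest-frequency component: 49.05 MHz.
Nyquist rate = 2 × 49.05 MHz = 98.1 MHz.

98.1 MHz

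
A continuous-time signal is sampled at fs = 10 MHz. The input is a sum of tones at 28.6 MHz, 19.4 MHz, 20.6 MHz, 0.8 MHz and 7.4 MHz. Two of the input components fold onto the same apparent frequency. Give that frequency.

fs/2 = 5 MHz.
28.6 MHz mod fs = 8.6 MHz.
8.6 MHz > fs/2 = 5 MHz, folds to fs − 8.6 MHz = 1.4 MHz.
19.4 MHz mod fs = 9.4 MHz.
9.4 MHz > fs/2 = 5 MHz, folds to fs − 9.4 MHz = 0.6 MHz.
20.6 MHz mod fs = 0.6 MHz.
0.6 MHz ≤ fs/2 = 5 MHz, appears at 0.6 MHz.
0.8 MHz ≤ fs/2 = 5 MHz, passes unchanged.
7.4 MHz > fs/2 = 5 MHz, folds to fs − 7.4 MHz = 2.6 MHz.
19.4 MHz and 20.6 MHz both map to 0.6 MHz.

0.6 MHz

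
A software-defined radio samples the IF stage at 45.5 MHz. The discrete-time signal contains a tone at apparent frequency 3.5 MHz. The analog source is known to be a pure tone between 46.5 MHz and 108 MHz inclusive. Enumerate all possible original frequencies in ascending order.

Frequencies that alias to 3.5 MHz are k·fs ± 3.5 MHz for integer k ≥ 0.
k=0: 3.5 MHz.
k=1: 42 MHz, 49 MHz.
k=2: 87.5 MHz, 94.5 MHz.
k=3: 133 MHz, 140 MHz.
Within [46.5 MHz, 108 MHz]: 49 MHz, 87.5 MHz, 94.5 MHz.

49 MHz, 87.5 MHz, 94.5 MHz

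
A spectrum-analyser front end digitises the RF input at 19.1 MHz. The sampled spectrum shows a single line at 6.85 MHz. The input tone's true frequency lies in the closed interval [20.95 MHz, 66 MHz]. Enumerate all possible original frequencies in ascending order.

Frequencies that alias to 6.85 MHz are k·fs ± 6.85 MHz for integer k ≥ 0.
k=0: 6.85 MHz.
k=1: 12.25 MHz, 25.95 MHz.
k=2: 31.35 MHz, 45.05 MHz.
k=3: 50.45 MHz, 64.15 MHz.
k=4: 69.55 MHz, 83.25 MHz.
Within [20.95 MHz, 66 MHz]: 25.95 MHz, 31.35 MHz, 45.05 MHz, 50.45 MHz, 64.15 MHz.

25.95 MHz, 31.35 MHz, 45.05 MHz, 50.45 MHz, 64.15 MHz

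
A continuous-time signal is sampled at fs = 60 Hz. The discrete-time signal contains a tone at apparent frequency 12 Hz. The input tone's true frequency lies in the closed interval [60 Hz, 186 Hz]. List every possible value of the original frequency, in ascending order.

72 Hz, 108 Hz, 132 Hz, 168 Hz

Frequencies that alias to 12 Hz are k·fs ± 12 Hz for integer k ≥ 0.
k=0: 12 Hz.
k=1: 48 Hz, 72 Hz.
k=2: 108 Hz, 132 Hz.
k=3: 168 Hz, 192 Hz.
k=4: 228 Hz, 252 Hz.
Within [60 Hz, 186 Hz]: 72 Hz, 108 Hz, 132 Hz, 168 Hz.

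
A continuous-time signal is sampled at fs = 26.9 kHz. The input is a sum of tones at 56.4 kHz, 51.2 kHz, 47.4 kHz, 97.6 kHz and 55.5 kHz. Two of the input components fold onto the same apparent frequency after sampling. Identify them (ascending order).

51.2 kHz, 56.4 kHz

fs/2 = 13.45 kHz.
56.4 kHz mod fs = 2.6 kHz.
2.6 kHz ≤ fs/2 = 13.45 kHz, appears at 2.6 kHz.
51.2 kHz mod fs = 24.3 kHz.
24.3 kHz > fs/2 = 13.45 kHz, folds to fs − 24.3 kHz = 2.6 kHz.
47.4 kHz mod fs = 20.5 kHz.
20.5 kHz > fs/2 = 13.45 kHz, folds to fs − 20.5 kHz = 6.4 kHz.
97.6 kHz mod fs = 16.9 kHz.
16.9 kHz > fs/2 = 13.45 kHz, folds to fs − 16.9 kHz = 10 kHz.
55.5 kHz mod fs = 1.7 kHz.
1.7 kHz ≤ fs/2 = 13.45 kHz, appears at 1.7 kHz.
51.2 kHz and 56.4 kHz both map to 2.6 kHz.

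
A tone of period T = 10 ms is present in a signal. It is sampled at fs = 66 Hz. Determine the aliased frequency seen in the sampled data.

T = 10 ms → f = 1/T = 100 Hz.
100 Hz mod fs = 34 Hz.
34 Hz > fs/2 = 33 Hz, folds to fs − 34 Hz = 32 Hz.

32 Hz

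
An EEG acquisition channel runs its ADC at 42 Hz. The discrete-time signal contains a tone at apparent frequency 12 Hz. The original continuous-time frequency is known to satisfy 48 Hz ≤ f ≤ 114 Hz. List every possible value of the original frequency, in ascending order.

54 Hz, 72 Hz, 96 Hz, 114 Hz

Frequencies that alias to 12 Hz are k·fs ± 12 Hz for integer k ≥ 0.
k=0: 12 Hz.
k=1: 30 Hz, 54 Hz.
k=2: 72 Hz, 96 Hz.
k=3: 114 Hz, 138 Hz.
k=4: 156 Hz, 180 Hz.
Within [48 Hz, 114 Hz]: 54 Hz, 72 Hz, 96 Hz, 114 Hz.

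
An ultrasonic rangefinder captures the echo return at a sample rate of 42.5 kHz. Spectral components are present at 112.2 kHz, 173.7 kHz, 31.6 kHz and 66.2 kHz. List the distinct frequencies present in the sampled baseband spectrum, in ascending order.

fs/2 = 21.25 kHz.
112.2 kHz mod fs = 27.2 kHz.
27.2 kHz > fs/2 = 21.25 kHz, folds to fs − 27.2 kHz = 15.3 kHz.
173.7 kHz mod fs = 3.7 kHz.
3.7 kHz ≤ fs/2 = 21.25 kHz, appears at 3.7 kHz.
31.6 kHz > fs/2 = 21.25 kHz, folds to fs − 31.6 kHz = 10.9 kHz.
66.2 kHz mod fs = 23.7 kHz.
23.7 kHz > fs/2 = 21.25 kHz, folds to fs − 23.7 kHz = 18.8 kHz.
Distinct values: {3.7 kHz, 10.9 kHz, 15.3 kHz, 18.8 kHz}.

3.7 kHz, 10.9 kHz, 15.3 kHz, 18.8 kHz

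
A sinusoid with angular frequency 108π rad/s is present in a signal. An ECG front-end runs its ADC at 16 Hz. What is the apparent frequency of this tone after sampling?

6 Hz

ω = 108π rad/s → f = ω/(2π) = 54 Hz.
54 Hz mod fs = 6 Hz.
6 Hz ≤ fs/2 = 8 Hz, appears at 6 Hz.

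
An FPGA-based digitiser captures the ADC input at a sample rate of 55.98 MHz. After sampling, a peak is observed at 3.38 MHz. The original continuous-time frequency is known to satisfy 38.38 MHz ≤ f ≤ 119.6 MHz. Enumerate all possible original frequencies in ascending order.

Frequencies that alias to 3.38 MHz are k·fs ± 3.38 MHz for integer k ≥ 0.
k=0: 3.38 MHz.
k=1: 52.6 MHz, 59.36 MHz.
k=2: 108.58 MHz, 115.34 MHz.
k=3: 164.56 MHz, 171.32 MHz.
Within [38.38 MHz, 119.6 MHz]: 52.6 MHz, 59.36 MHz, 108.58 MHz, 115.34 MHz.

52.6 MHz, 59.36 MHz, 108.58 MHz, 115.34 MHz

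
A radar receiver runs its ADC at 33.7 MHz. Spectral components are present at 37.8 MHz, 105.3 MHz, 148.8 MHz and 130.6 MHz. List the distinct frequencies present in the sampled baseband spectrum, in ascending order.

fs/2 = 16.85 MHz.
37.8 MHz mod fs = 4.1 MHz.
4.1 MHz ≤ fs/2 = 16.85 MHz, appears at 4.1 MHz.
105.3 MHz mod fs = 4.2 MHz.
4.2 MHz ≤ fs/2 = 16.85 MHz, appears at 4.2 MHz.
148.8 MHz mod fs = 14 MHz.
14 MHz ≤ fs/2 = 16.85 MHz, appears at 14 MHz.
130.6 MHz mod fs = 29.5 MHz.
29.5 MHz > fs/2 = 16.85 MHz, folds to fs − 29.5 MHz = 4.2 MHz.
Distinct values: {4.1 MHz, 4.2 MHz, 14 MHz}.

4.1 MHz, 4.2 MHz, 14 MHz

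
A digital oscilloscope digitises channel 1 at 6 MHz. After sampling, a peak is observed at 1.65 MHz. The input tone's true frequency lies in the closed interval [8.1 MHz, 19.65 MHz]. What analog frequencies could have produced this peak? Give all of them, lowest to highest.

10.35 MHz, 13.65 MHz, 16.35 MHz, 19.65 MHz

Frequencies that alias to 1.65 MHz are k·fs ± 1.65 MHz for integer k ≥ 0.
k=0: 1.65 MHz.
k=1: 4.35 MHz, 7.65 MHz.
k=2: 10.35 MHz, 13.65 MHz.
k=3: 16.35 MHz, 19.65 MHz.
k=4: 22.35 MHz, 25.65 MHz.
Within [8.1 MHz, 19.65 MHz]: 10.35 MHz, 13.65 MHz, 16.35 MHz, 19.65 MHz.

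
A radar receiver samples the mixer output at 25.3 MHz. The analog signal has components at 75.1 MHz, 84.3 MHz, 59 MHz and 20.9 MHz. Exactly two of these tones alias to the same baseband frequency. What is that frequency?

fs/2 = 12.65 MHz.
75.1 MHz mod fs = 24.5 MHz.
24.5 MHz > fs/2 = 12.65 MHz, folds to fs − 24.5 MHz = 0.8 MHz.
84.3 MHz mod fs = 8.4 MHz.
8.4 MHz ≤ fs/2 = 12.65 MHz, appears at 8.4 MHz.
59 MHz mod fs = 8.4 MHz.
8.4 MHz ≤ fs/2 = 12.65 MHz, appears at 8.4 MHz.
20.9 MHz > fs/2 = 12.65 MHz, folds to fs − 20.9 MHz = 4.4 MHz.
59 MHz and 84.3 MHz both map to 8.4 MHz.

8.4 MHz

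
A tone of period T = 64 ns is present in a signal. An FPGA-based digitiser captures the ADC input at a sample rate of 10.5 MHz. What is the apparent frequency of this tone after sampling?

T = 64 ns → f = 1/T = 15.625 MHz.
15.625 MHz mod fs = 5.125 MHz.
5.125 MHz ≤ fs/2 = 5.25 MHz, appears at 5.125 MHz.

5.125 MHz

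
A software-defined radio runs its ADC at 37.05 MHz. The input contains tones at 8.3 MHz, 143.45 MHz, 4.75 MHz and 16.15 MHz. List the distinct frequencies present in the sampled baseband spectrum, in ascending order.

fs/2 = 18.525 MHz.
8.3 MHz ≤ fs/2 = 18.525 MHz, passes unchanged.
143.45 MHz mod fs = 32.3 MHz.
32.3 MHz > fs/2 = 18.525 MHz, folds to fs − 32.3 MHz = 4.75 MHz.
4.75 MHz ≤ fs/2 = 18.525 MHz, passes unchanged.
16.15 MHz ≤ fs/2 = 18.525 MHz, passes unchanged.
Distinct values: {4.75 MHz, 8.3 MHz, 16.15 MHz}.

4.75 MHz, 8.3 MHz, 16.15 MHz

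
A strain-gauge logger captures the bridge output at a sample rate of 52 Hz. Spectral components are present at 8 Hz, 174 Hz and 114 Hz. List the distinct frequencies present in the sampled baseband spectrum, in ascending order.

8 Hz, 10 Hz, 18 Hz

fs/2 = 26 Hz.
8 Hz ≤ fs/2 = 26 Hz, passes unchanged.
174 Hz mod fs = 18 Hz.
18 Hz ≤ fs/2 = 26 Hz, appears at 18 Hz.
114 Hz mod fs = 10 Hz.
10 Hz ≤ fs/2 = 26 Hz, appears at 10 Hz.
Distinct values: {8 Hz, 10 Hz, 18 Hz}.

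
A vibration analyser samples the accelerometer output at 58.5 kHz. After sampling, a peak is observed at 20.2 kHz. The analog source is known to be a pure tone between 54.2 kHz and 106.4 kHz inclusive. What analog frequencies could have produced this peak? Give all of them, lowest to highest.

78.7 kHz, 96.8 kHz

Frequencies that alias to 20.2 kHz are k·fs ± 20.2 kHz for integer k ≥ 0.
k=0: 20.2 kHz.
k=1: 38.3 kHz, 78.7 kHz.
k=2: 96.8 kHz, 137.2 kHz.
k=3: 155.3 kHz, 195.7 kHz.
Within [54.2 kHz, 106.4 kHz]: 78.7 kHz, 96.8 kHz.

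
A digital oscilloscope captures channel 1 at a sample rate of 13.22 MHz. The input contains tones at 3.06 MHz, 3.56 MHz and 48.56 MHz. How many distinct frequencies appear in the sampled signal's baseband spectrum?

3

fs/2 = 6.61 MHz.
3.06 MHz ≤ fs/2 = 6.61 MHz, passes unchanged.
3.56 MHz ≤ fs/2 = 6.61 MHz, passes unchanged.
48.56 MHz mod fs = 8.9 MHz.
8.9 MHz > fs/2 = 6.61 MHz, folds to fs − 8.9 MHz = 4.32 MHz.
Distinct values: {3.06 MHz, 3.56 MHz, 4.32 MHz} → 3.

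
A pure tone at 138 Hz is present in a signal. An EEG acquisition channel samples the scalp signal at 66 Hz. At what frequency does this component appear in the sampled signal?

138 Hz mod fs = 6 Hz.
6 Hz ≤ fs/2 = 33 Hz, appears at 6 Hz.

6 Hz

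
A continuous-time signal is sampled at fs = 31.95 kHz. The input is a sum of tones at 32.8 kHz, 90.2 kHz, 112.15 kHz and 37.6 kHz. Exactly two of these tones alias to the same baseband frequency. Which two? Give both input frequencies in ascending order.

fs/2 = 15.975 kHz.
32.8 kHz mod fs = 0.85 kHz.
0.85 kHz ≤ fs/2 = 15.975 kHz, appears at 0.85 kHz.
90.2 kHz mod fs = 26.3 kHz.
26.3 kHz > fs/2 = 15.975 kHz, folds to fs − 26.3 kHz = 5.65 kHz.
112.15 kHz mod fs = 16.3 kHz.
16.3 kHz > fs/2 = 15.975 kHz, folds to fs − 16.3 kHz = 15.65 kHz.
37.6 kHz mod fs = 5.65 kHz.
5.65 kHz ≤ fs/2 = 15.975 kHz, appears at 5.65 kHz.
37.6 kHz and 90.2 kHz both map to 5.65 kHz.

37.6 kHz, 90.2 kHz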